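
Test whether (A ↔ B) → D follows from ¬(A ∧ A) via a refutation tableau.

No

Initial set: {¬(A ∧ A); ¬((A ↔ B) → D)}.
¬((A ↔ B) → D): α-rule — add (A ↔ B), ¬D.
¬(A ∧ A): β-rule — branch into ¬A  //  ¬A.
  branch 1 (add ¬A):
    (A ↔ B): β-rule — branch into A, B  //  ¬A, ¬B.
      branch 1.1 (add A, B):
        × closes — contains both A and ¬A.
      branch 1.2 (add ¬A, ¬B):
        ○ open, literals {A=F, B=F, D=F}.
  branch 2 (add ¬A):
    (A ↔ B): β-rule — branch into A, B  //  ¬A, ¬B.
      branch 2.1 (add A, B):
        × closes — contains both A and ¬A.
      branch 2.2 (add ¬A, ¬B):
        ○ open, literals {A=F, B=F, D=F}.
2 branches closed, 2 open.
An open branch gives a countermodel: A=F, B=F, D=F (unmentioned atoms arbitrary); the premises hold there but the conclusion fails.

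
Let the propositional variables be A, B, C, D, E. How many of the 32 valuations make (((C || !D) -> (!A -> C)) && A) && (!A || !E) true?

8

Initial set: {((((C || !D) -> (!A -> C)) && A) && (!A || !E))}.
((((C || !D) -> (!A -> C)) && A) && (!A || !E)): α-rule — add (((C || !D) -> (!A -> C)) && A), (!A || !E).
(((C || !D) -> (!A -> C)) && A): α-rule — add ((C || !D) -> (!A -> C)), A.
(!A || !E): β-rule — branch into !A  //  !E.
  branch 1 (add !A):
    × closes — contains both A and !A.
  branch 2 (add !E):
    ((C || !D) -> (!A -> C)): β-rule — branch into !(C || !D)  //  (!A -> C).
      branch 2.1 (add !(C || !D)):
        !(C || !D): α-rule — add !C, !!D.
        ○ open, literals {A=1, C=0, D=1, E=0}.
      branch 2.2 (add (!A -> C)):
        (!A -> C): β-rule — branch into !!A  //  C.
          branch 2.2.1 (add !!A):
            ○ open, literals {A=1, E=0}.
          branch 2.2.2 (add C):
            ○ open, literals {A=1, C=1, E=0}.
1 branch closed, 3 open.
Each open branch fixes some atoms; the unmentioned ones are free. Counting distinct full assignments: branch {A=1, C=0, D=1, E=0} (B) contributes 2 new; branch {A=1, E=0} (B, C, D) contributes 6 new; branch {A=1, C=1, E=0} (B, D) contributes 0 new. Total: 8.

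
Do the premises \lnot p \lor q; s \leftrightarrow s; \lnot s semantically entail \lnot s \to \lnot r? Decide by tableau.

Initial set: {(\lnot p \lor q); (s \leftrightarrow s); \lnot s; \lnot (\lnot s \to \lnot r)}.
\lnot (\lnot s \to \lnot r): α-rule — add \lnot s, \lnot \lnot r.
(\lnot p \lor q): β-rule — branch into \lnot p  //  q.
  branch 1 (add \lnot p):
    (s \leftrightarrow s): β-rule — branch into s, s  //  \lnot s, \lnot s.
      branch 1.1 (add s, s):
        × closes — contains both s and \lnot s.
      branch 1.2 (add \lnot s, \lnot s):
        ○ open, literals {p=F, r=T, s=F}.
  branch 2 (add q):
    (s \leftrightarrow s): β-rule — branch into s, s  //  \lnot s, \lnot s.
      branch 2.1 (add s, s):
        × closes — contains both s and \lnot s.
      branch 2.2 (add \lnot s, \lnot s):
        ○ open, literals {q=T, r=T, s=F}.
2 branches closed, 2 open.
An open branch gives a countermodel: p=F, r=T, s=F (unmentioned atoms arbitrary); the premises hold there but the conclusion fails.

No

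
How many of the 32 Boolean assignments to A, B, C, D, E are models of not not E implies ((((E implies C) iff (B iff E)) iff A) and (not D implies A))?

22

Initial set: {(not not E implies ((((E implies C) iff (B iff E)) iff A) and (not D implies A)))}.
(not not E implies ((((E implies C) iff (B iff E)) iff A) and (not D implies A))): β-rule — branch into not not not E  //  ((((E implies C) iff (B iff E)) iff A) and (not D implies A)).
  branch 1 (add not not not E):
    not not not E: drop double negation, giving not E.
    ○ open, literals {E=false}.
  branch 2 (add ((((E implies C) iff (B iff E)) iff A) and (not D implies A))):
    ((((E implies C) iff (B iff E)) iff A) and (not D implies A)): α-rule — add (((E implies C) iff (B iff E)) iff A), (not D implies A).
    (((E implies C) iff (B iff E)) iff A): β-rule — branch into ((E implies C) iff (B iff E)), A  //  not ((E implies C) iff (B iff E)), not A.
      branch 2.1 (add ((E implies C) iff (B iff E)), A):
        (not D implies A): β-rule — branch into not not D  //  A.
          branch 2.1.1 (add not not D):
            ((E implies C) iff (B iff E)): β-rule — branch into (E implies C), (B iff E)  //  not (E implies C), not (B iff E).
              branch 2.1.1.1 (add (E implies C), (B iff E)):
                (E implies C): β-rule — branch into not E  //  C.
                  branch 2.1.1.1.1 (add not E):
                    (B iff E): β-rule — branch into B, E  //  not B, not E.
                      branch 2.1.1.1.1.1 (add B, E):
                        × closes — contains both E and not E.
                      branch 2.1.1.1.1.2 (add not B, not E):
                        ○ open, literals {A=true, B=false, D=true, E=false}.
                  branch 2.1.1.1.2 (add C):
                    (B iff E): β-rule — branch into B, E  //  not B, not E.
                      branch 2.1.1.1.2.1 (add B, E):
                        ○ open, literals {A=true, B=true, C=true, D=true, E=true}.
                      branch 2.1.1.1.2.2 (add not B, not E):
                        ○ open, literals {A=true, B=false, C=true, D=true, E=false}.
              branch 2.1.1.2 (add not (E implies C), not (B iff E)):
                not (E implies C): α-rule — add E, not C.
                not (B iff E): β-rule — branch into B, not E  //  not B, E.
                  branch 2.1.1.2.1 (add B, not E):
                    × closes — contains both E and not E.
                  branch 2.1.1.2.2 (add not B, E):
                    ○ open, literals {A=true, B=false, C=false, D=true, E=true}.
          branch 2.1.2 (add A):
            ((E implies C) iff (B iff E)): β-rule — branch into (E implies C), (B iff E)  //  not (E implies C), not (B iff E).
              branch 2.1.2.1 (add (E implies C), (B iff E)):
                (E implies C): β-rule — branch into not E  //  C.
                  branch 2.1.2.1.1 (add not E):
                    (B iff E): β-rule — branch into B, E  //  not B, not E.
                      branch 2.1.2.1.1.1 (add B, E):
                        × closes — contains both E and not E.
                      branch 2.1.2.1.1.2 (add not B, not E):
                        ○ open, literals {A=true, B=false, E=false}.
                  branch 2.1.2.1.2 (add C):
                    (B iff E): β-rule — branch into B, E  //  not B, not E.
                      branch 2.1.2.1.2.1 (add B, E):
                        ○ open, literals {A=true, B=true, C=true, E=true}.
                      branch 2.1.2.1.2.2 (add not B, not E):
                        ○ open, literals {A=true, B=false, C=true, E=false}.
              branch 2.1.2.2 (add not (E implies C), not (B iff E)):
                not (E implies C): α-rule — add E, not C.
                not (B iff E): β-rule — branch into B, not E  //  not B, E.
                  branch 2.1.2.2.1 (add B, not E):
                    × closes — contains both E and not E.
                  branch 2.1.2.2.2 (add not B, E):
                    ○ open, literals {A=true, B=false, C=false, E=true}.
      branch 2.2 (add not ((E implies C) iff (B iff E)), not A):
        (not D implies A): β-rule — branch into not not D  //  A.
          branch 2.2.1 (add not not D):
            not ((E implies C) iff (B iff E)): β-rule — branch into (E implies C), not (B iff E)  //  not (E implies C), (B iff E).
              branch 2.2.1.1 (add (E implies C), not (B iff E)):
                (E implies C): β-rule — branch into not E  //  C.
                  branch 2.2.1.1.1 (add not E):
                    not (B iff E): β-rule — branch into B, not E  //  not B, E.
                      branch 2.2.1.1.1.1 (add B, not E):
                        ○ open, literals {A=false, B=true, D=true, E=false}.
                      branch 2.2.1.1.1.2 (add not B, E):
                        × closes — contains both E and not E.
                  branch 2.2.1.1.2 (add C):
                    not (B iff E): β-rule — branch into B, not E  //  not B, E.
                      branch 2.2.1.1.2.1 (add B, not E):
                        ○ open, literals {A=false, B=true, C=true, D=true, E=false}.
                      branch 2.2.1.1.2.2 (add not B, E):
                        ○ open, literals {A=false, B=false, C=true, D=true, E=true}.
              branch 2.2.1.2 (add not (E implies C), (B iff E)):
                not (E implies C): α-rule — add E, not C.
                (B iff E): β-rule — branch into B, E  //  not B, not E.
                  branch 2.2.1.2.1 (add B, E):
                    ○ open, literals {A=false, B=true, C=false, D=true, E=true}.
                  branch 2.2.1.2.2 (add not B, not E):
                    × closes — contains both E and not E.
          branch 2.2.2 (add A):
            × closes — contains both A and not A.
7 branches closed, 13 open.
Each open branch fixes some atoms; the unmentioned ones are free. Counting distinct full assignments: branch {E=false} (A, B, C, D) contributes 16 new; branch {A=true, B=false, D=true, E=false} (C) contributes 0 new; branch {A=true, B=true, C=true, D=true, E=true} (none free) contributes 1 new; branch {A=true, B=false, C=true, D=true, E=false} (none free) contributes 0 new; branch {A=true, B=false, C=false, D=true, E=true} (none free) contributes 1 new; branch {A=true, B=false, E=false} (C, D) contributes 0 new; branch {A=true, B=true, C=true, E=true} (D) contributes 1 new; branch {A=true, B=false, C=true, E=false} (D) contributes 0 new; branch {A=true, B=false, C=false, E=true} (D) contributes 1 new; branch {A=false, B=true, D=true, E=false} (C) contributes 0 new; branch {A=false, B=true, C=true, D=true, E=false} (none free) contributes 0 new; branch {A=false, B=false, C=true, D=true, E=true} (none free) contributes 1 new; branch {A=false, B=true, C=false, D=true, E=true} (none free) contributes 1 new. Total: 22.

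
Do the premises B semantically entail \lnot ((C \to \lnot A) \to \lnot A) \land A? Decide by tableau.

No

Initial set: {T B; F (\lnot ((C \to \lnot A) \to \lnot A) \land A)}.
F (\lnot ((C \to \lnot A) \to \lnot A) \land A): β-rule — branch into F \lnot ((C \to \lnot A) \to \lnot A)  //  F A.
  branch 1 (add F \lnot ((C \to \lnot A) \to \lnot A)):
    F \lnot ((C \to \lnot A) \to \lnot A): β-rule — branch into F (C \to \lnot A)  //  T \lnot A.
      branch 1.1 (add F (C \to \lnot A)):
        F (C \to \lnot A): α-rule — add T C, F \lnot A.
        ○ open, literals {A=true, B=true, C=true}.
      branch 1.2 (add T \lnot A):
        ○ open, literals {A=false, B=true}.
  branch 2 (add F A):
    ○ open, literals {A=false, B=true}.
0 branches closed, 3 open.
An open branch gives a countermodel: A=true, B=true, C=true (unmentioned atoms arbitrary); the premises hold there but the conclusion fails.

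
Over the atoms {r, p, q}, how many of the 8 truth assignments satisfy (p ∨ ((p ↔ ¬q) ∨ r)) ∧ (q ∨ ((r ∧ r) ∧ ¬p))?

5

Initial set: {((p ∨ ((p ↔ ¬q) ∨ r)) ∧ (q ∨ ((r ∧ r) ∧ ¬p)))}.
((p ∨ ((p ↔ ¬q) ∨ r)) ∧ (q ∨ ((r ∧ r) ∧ ¬p))): α-rule — add (p ∨ ((p ↔ ¬q) ∨ r)), (q ∨ ((r ∧ r) ∧ ¬p)).
(p ∨ ((p ↔ ¬q) ∨ r)): β-rule — branch into p  //  ((p ↔ ¬q) ∨ r).
  branch 1 (add p):
    (q ∨ ((r ∧ r) ∧ ¬p)): β-rule — branch into q  //  ((r ∧ r) ∧ ¬p).
      branch 1.1 (add q):
        ○ open, literals {p=true, q=true}.
      branch 1.2 (add ((r ∧ r) ∧ ¬p)):
        ((r ∧ r) ∧ ¬p): α-rule — add (r ∧ r), ¬p.
        × closes — contains both p and ¬p.
  branch 2 (add ((p ↔ ¬q) ∨ r)):
    (q ∨ ((r ∧ r) ∧ ¬p)): β-rule — branch into q  //  ((r ∧ r) ∧ ¬p).
      branch 2.1 (add q):
        ((p ↔ ¬q) ∨ r): β-rule — branch into (p ↔ ¬q)  //  r.
          branch 2.1.1 (add (p ↔ ¬q)):
            (p ↔ ¬q): β-rule — branch into p, ¬q  //  ¬p, ¬¬q.
              branch 2.1.1.1 (add p, ¬q):
                × closes — contains both q and ¬q.
              branch 2.1.1.2 (add ¬p, ¬¬q):
                ○ open, literals {p=false, q=true}.
          branch 2.1.2 (add r):
            ○ open, literals {q=true, r=true}.
      branch 2.2 (add ((r ∧ r) ∧ ¬p)):
        ((r ∧ r) ∧ ¬p): α-rule — add (r ∧ r), ¬p.
        (r ∧ r): α-rule — add r, r.
        ((p ↔ ¬q) ∨ r): β-rule — branch into (p ↔ ¬q)  //  r.
          branch 2.2.1 (add (p ↔ ¬q)):
            (p ↔ ¬q): β-rule — branch into p, ¬q  //  ¬p, ¬¬q.
              branch 2.2.1.1 (add p, ¬q):
                × closes — contains both p and ¬p.
              branch 2.2.1.2 (add ¬p, ¬¬q):
                ○ open, literals {p=false, q=true, r=true}.
          branch 2.2.2 (add r):
            ○ open, literals {p=false, r=true}.
3 branches closed, 5 open.
Each open branch fixes some atoms; the unmentioned ones are free. Counting distinct full assignments: branch {p=true, q=true} (r) contributes 2 new; branch {p=false, q=true} (r) contributes 2 new; branch {q=true, r=true} (p) contributes 0 new; branch {p=false, q=true, r=true} (none free) contributes 0 new; branch {p=false, r=true} (q) contributes 1 new. Total: 5.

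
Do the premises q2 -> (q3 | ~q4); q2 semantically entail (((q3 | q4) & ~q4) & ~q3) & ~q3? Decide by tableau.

Initial set: {T (q2 -> (q3 | ~q4)); T q2; F ((((q3 | q4) & ~q4) & ~q3) & ~q3)}.
T (q2 -> (q3 | ~q4)): β-rule — branch into F q2  //  T (q3 | ~q4).
  branch 1 (add F q2):
    × closes — contains both q2 and ~q2.
  branch 2 (add T (q3 | ~q4)):
    F ((((q3 | q4) & ~q4) & ~q3) & ~q3): β-rule — branch into F (((q3 | q4) & ~q4) & ~q3)  //  F ~q3.
      branch 2.1 (add F (((q3 | q4) & ~q4) & ~q3)):
        T (q3 | ~q4): β-rule — branch into T q3  //  T ~q4.
          branch 2.1.1 (add T q3):
            F (((q3 | q4) & ~q4) & ~q3): β-rule — branch into F ((q3 | q4) & ~q4)  //  F ~q3.
              branch 2.1.1.1 (add F ((q3 | q4) & ~q4)):
                F ((q3 | q4) & ~q4): β-rule — branch into F (q3 | q4)  //  F ~q4.
                  branch 2.1.1.1.1 (add F (q3 | q4)):
                    F (q3 | q4): α-rule — add F q3, F q4.
                    × closes — contains both q3 and ~q3.
                  branch 2.1.1.1.2 (add F ~q4):
                    ○ open, literals {q2=T, q3=T, q4=T}.
              branch 2.1.1.2 (add F ~q3):
                ○ open, literals {q2=T, q3=T}.
          branch 2.1.2 (add T ~q4):
            F (((q3 | q4) & ~q4) & ~q3): β-rule — branch into F ((q3 | q4) & ~q4)  //  F ~q3.
              branch 2.1.2.1 (add F ((q3 | q4) & ~q4)):
                F ((q3 | q4) & ~q4): β-rule — branch into F (q3 | q4)  //  F ~q4.
                  branch 2.1.2.1.1 (add F (q3 | q4)):
                    F (q3 | q4): α-rule — add F q3, F q4.
                    ○ open, literals {q2=T, q3=F, q4=F}.
                  branch 2.1.2.1.2 (add F ~q4):
                    × closes — contains both q4 and ~q4.
              branch 2.1.2.2 (add F ~q3):
                ○ open, literals {q2=T, q3=T, q4=F}.
      branch 2.2 (add F ~q3):
        T (q3 | ~q4): β-rule — branch into T q3  //  T ~q4.
          branch 2.2.1 (add T q3):
            ○ open, literals {q2=T, q3=T}.
          branch 2.2.2 (add T ~q4):
            ○ open, literals {q2=T, q3=T, q4=F}.
3 branches closed, 6 open.
An open branch gives a countermodel: q2=T, q3=T, q4=T (unmentioned atoms arbitrary); the premises hold there but the conclusion fails.

No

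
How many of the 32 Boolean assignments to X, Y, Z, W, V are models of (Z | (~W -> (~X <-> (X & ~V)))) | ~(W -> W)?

26

Initial set: {((Z | (~W -> (~X <-> (X & ~V)))) | ~(W -> W))}.
((Z | (~W -> (~X <-> (X & ~V)))) | ~(W -> W)): β-rule — branch into (Z | (~W -> (~X <-> (X & ~V))))  //  ~(W -> W).
  branch 1 (add (Z | (~W -> (~X <-> (X & ~V))))):
    (Z | (~W -> (~X <-> (X & ~V)))): β-rule — branch into Z  //  (~W -> (~X <-> (X & ~V))).
      branch 1.1 (add Z):
        ○ open, literals {Z=1}.
      branch 1.2 (add (~W -> (~X <-> (X & ~V)))):
        (~W -> (~X <-> (X & ~V))): β-rule — branch into ~~W  //  (~X <-> (X & ~V)).
          branch 1.2.1 (add ~~W):
            ○ open, literals {W=1}.
          branch 1.2.2 (add (~X <-> (X & ~V))):
            (~X <-> (X & ~V)): β-rule — branch into ~X, (X & ~V)  //  ~~X, ~(X & ~V).
              branch 1.2.2.1 (add ~X, (X & ~V)):
                (X & ~V): α-rule — add X, ~V.
                × closes — contains both X and ~X.
              branch 1.2.2.2 (add ~~X, ~(X & ~V)):
                ~(X & ~V): β-rule — branch into ~X  //  ~~V.
                  branch 1.2.2.2.1 (add ~X):
                    × closes — contains both X and ~X.
                  branch 1.2.2.2.2 (add ~~V):
                    ○ open, literals {V=1, X=1}.
  branch 2 (add ~(W -> W)):
    ~(W -> W): α-rule — add W, ~W.
    × closes — contains both W and ~W.
3 branches closed, 3 open.
Each open branch fixes some atoms; the unmentioned ones are free. Counting distinct full assignments: branch {Z=1} (X, Y, W, V) contributes 16 new; branch {W=1} (X, Y, Z, V) contributes 8 new; branch {V=1, X=1} (Y, Z, W) contributes 2 new. Total: 26.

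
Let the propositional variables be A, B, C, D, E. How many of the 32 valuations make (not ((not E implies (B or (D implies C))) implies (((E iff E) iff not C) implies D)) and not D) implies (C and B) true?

24

Initial set: {((not ((not E implies (B or (D implies C))) implies (((E iff E) iff not C) implies D)) and not D) implies (C and B))}.
((not ((not E implies (B or (D implies C))) implies (((E iff E) iff not C) implies D)) and not D) implies (C and B)): β-rule — branch into not (not ((not E implies (B or (D implies C))) implies (((E iff E) iff not C) implies D)) and not D)  //  (C and B).
  branch 1 (add not (not ((not E implies (B or (D implies C))) implies (((E iff E) iff not C) implies D)) and not D)):
    not (not ((not E implies (B or (D implies C))) implies (((E iff E) iff not C) implies D)) and not D): β-rule — branch into not not ((not E implies (B or (D implies C))) implies (((E iff E) iff not C) implies D))  //  not not D.
      branch 1.1 (add not not ((not E implies (B or (D implies C))) implies (((E iff E) iff not C) implies D))):
        not not ((not E implies (B or (D implies C))) implies (((E iff E) iff not C) implies D)): β-rule — branch into not (not E implies (B or (D implies C)))  //  (((E iff E) iff not C) implies D).
          branch 1.1.1 (add not (not E implies (B or (D implies C)))):
            not (not E implies (B or (D implies C))): α-rule — add not E, not (B or (D implies C)).
            not (B or (D implies C)): α-rule — add not B, not (D implies C).
            not (D implies C): α-rule — add D, not C.
            ○ open, literals {B=false, C=false, D=true, E=false}.
          branch 1.1.2 (add (((E iff E) iff not C) implies D)):
            (((E iff E) iff not C) implies D): β-rule — branch into not ((E iff E) iff not C)  //  D.
              branch 1.1.2.1 (add not ((E iff E) iff not C)):
                not ((E iff E) iff not C): β-rule — branch into (E iff E), not not C  //  not (E iff E), not C.
                  branch 1.1.2.1.1 (add (E iff E), not not C):
                    (E iff E): β-rule — branch into E, E  //  not E, not E.
                      branch 1.1.2.1.1.1 (add E, E):
                        ○ open, literals {C=true, E=true}.
                      branch 1.1.2.1.1.2 (add not E, not E):
                        ○ open, literals {C=true, E=false}.
                  branch 1.1.2.1.2 (add not (E iff E), not C):
                    not (E iff E): β-rule — branch into E, not E  //  not E, E.
                      branch 1.1.2.1.2.1 (add E, not E):
                        × closes — contains both E and not E.
                      branch 1.1.2.1.2.2 (add not E, E):
                        × closes — contains both E and not E.
              branch 1.1.2.2 (add D):
                ○ open, literals {D=true}.
      branch 1.2 (add not not D):
        ○ open, literals {D=true}.
  branch 2 (add (C and B)):
    (C and B): α-rule — add C, B.
    ○ open, literals {B=true, C=true}.
2 branches closed, 6 open.
Each open branch fixes some atoms; the unmentioned ones are free. Counting distinct full assignments: branch {B=false, C=false, D=true, E=false} (A) contributes 2 new; branch {C=true, E=true} (A, B, D) contributes 8 new; branch {C=true, E=false} (A, B, D) contributes 8 new; branch {D=true} (A, B, C, E) contributes 6 new; branch {D=true} (A, B, C, E) contributes 0 new; branch {B=true, C=true} (A, D, E) contributes 0 new. Total: 24.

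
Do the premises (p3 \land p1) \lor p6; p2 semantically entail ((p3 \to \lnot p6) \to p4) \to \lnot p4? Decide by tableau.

No

Initial set: {((p3 \land p1) \lor p6); p2; \lnot (((p3 \to \lnot p6) \to p4) \to \lnot p4)}.
\lnot (((p3 \to \lnot p6) \to p4) \to \lnot p4): α-rule — add ((p3 \to \lnot p6) \to p4), \lnot \lnot p4.
((p3 \land p1) \lor p6): β-rule — branch into (p3 \land p1)  //  p6.
  branch 1 (add (p3 \land p1)):
    (p3 \land p1): α-rule — add p3, p1.
    ((p3 \to \lnot p6) \to p4): β-rule — branch into \lnot (p3 \to \lnot p6)  //  p4.
      branch 1.1 (add \lnot (p3 \to \lnot p6)):
        \lnot (p3 \to \lnot p6): α-rule — add p3, \lnot \lnot p6.
        ○ open, literals {p1=true, p2=true, p3=true, p4=true, p6=true}.
      branch 1.2 (add p4):
        ○ open, literals {p1=true, p2=true, p3=true, p4=true}.
  branch 2 (add p6):
    ((p3 \to \lnot p6) \to p4): β-rule — branch into \lnot (p3 \to \lnot p6)  //  p4.
      branch 2.1 (add \lnot (p3 \to \lnot p6)):
        \lnot (p3 \to \lnot p6): α-rule — add p3, \lnot \lnot p6.
        ○ open, literals {p2=true, p3=true, p4=true, p6=true}.
      branch 2.2 (add p4):
        ○ open, literals {p2=true, p4=true, p6=true}.
0 branches closed, 4 open.
An open branch gives a countermodel: p1=true, p2=true, p3=true, p4=true, p6=true (unmentioned atoms arbitrary); the premises hold there but the conclusion fails.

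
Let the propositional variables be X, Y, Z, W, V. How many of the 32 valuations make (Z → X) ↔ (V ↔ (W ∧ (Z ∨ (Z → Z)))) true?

Initial set: {((Z → X) ↔ (V ↔ (W ∧ (Z ∨ (Z → Z)))))}.
((Z → X) ↔ (V ↔ (W ∧ (Z ∨ (Z → Z))))): β-rule — branch into (Z → X), (V ↔ (W ∧ (Z ∨ (Z → Z))))  //  ¬(Z → X), ¬(V ↔ (W ∧ (Z ∨ (Z → Z)))).
  branch 1 (add (Z → X), (V ↔ (W ∧ (Z ∨ (Z → Z))))):
    (Z → X): β-rule — branch into ¬Z  //  X.
      branch 1.1 (add ¬Z):
        (V ↔ (W ∧ (Z ∨ (Z → Z)))): β-rule — branch into V, (W ∧ (Z ∨ (Z → Z)))  //  ¬V, ¬(W ∧ (Z ∨ (Z → Z))).
          branch 1.1.1 (add V, (W ∧ (Z ∨ (Z → Z)))):
            (W ∧ (Z ∨ (Z → Z))): α-rule — add W, (Z ∨ (Z → Z)).
            (Z ∨ (Z → Z)): β-rule — branch into Z  //  (Z → Z).
              branch 1.1.1.1 (add Z):
                × closes — contains both Z and ¬Z.
              branch 1.1.1.2 (add (Z → Z)):
                (Z → Z): β-rule — branch into ¬Z  //  Z.
                  branch 1.1.1.2.1 (add ¬Z):
                    ○ open, literals {V=true, W=true, Z=false}.
                  branch 1.1.1.2.2 (add Z):
                    × closes — contains both Z and ¬Z.
          branch 1.1.2 (add ¬V, ¬(W ∧ (Z ∨ (Z → Z)))):
            ¬(W ∧ (Z ∨ (Z → Z))): β-rule — branch into ¬W  //  ¬(Z ∨ (Z → Z)).
              branch 1.1.2.1 (add ¬W):
                ○ open, literals {V=false, W=false, Z=false}.
              branch 1.1.2.2 (add ¬(Z ∨ (Z → Z))):
                ¬(Z ∨ (Z → Z)): α-rule — add ¬Z, ¬(Z → Z).
                ¬(Z → Z): α-rule — add Z, ¬Z.
                × closes — contains both Z and ¬Z.
      branch 1.2 (add X):
        (V ↔ (W ∧ (Z ∨ (Z → Z)))): β-rule — branch into V, (W ∧ (Z ∨ (Z → Z)))  //  ¬V, ¬(W ∧ (Z ∨ (Z → Z))).
          branch 1.2.1 (add V, (W ∧ (Z ∨ (Z → Z)))):
            (W ∧ (Z ∨ (Z → Z))): α-rule — add W, (Z ∨ (Z → Z)).
            (Z ∨ (Z → Z)): β-rule — branch into Z  //  (Z → Z).
              branch 1.2.1.1 (add Z):
                ○ open, literals {V=true, W=true, X=true, Z=true}.
              branch 1.2.1.2 (add (Z → Z)):
                (Z → Z): β-rule — branch into ¬Z  //  Z.
                  branch 1.2.1.2.1 (add ¬Z):
                    ○ open, literals {V=true, W=true, X=true, Z=false}.
                  branch 1.2.1.2.2 (add Z):
                    ○ open, literals {V=true, W=true, X=true, Z=true}.
          branch 1.2.2 (add ¬V, ¬(W ∧ (Z ∨ (Z → Z)))):
            ¬(W ∧ (Z ∨ (Z → Z))): β-rule — branch into ¬W  //  ¬(Z ∨ (Z → Z)).
              branch 1.2.2.1 (add ¬W):
                ○ open, literals {V=false, W=false, X=true}.
              branch 1.2.2.2 (add ¬(Z ∨ (Z → Z))):
                ¬(Z ∨ (Z → Z)): α-rule — add ¬Z, ¬(Z → Z).
                ¬(Z → Z): α-rule — add Z, ¬Z.
                × closes — contains both Z and ¬Z.
  branch 2 (add ¬(Z → X), ¬(V ↔ (W ∧ (Z ∨ (Z → Z))))):
    ¬(Z → X): α-rule — add Z, ¬X.
    ¬(V ↔ (W ∧ (Z ∨ (Z → Z)))): β-rule — branch into V, ¬(W ∧ (Z ∨ (Z → Z)))  //  ¬V, (W ∧ (Z ∨ (Z → Z))).
      branch 2.1 (add V, ¬(W ∧ (Z ∨ (Z → Z)))):
        ¬(W ∧ (Z ∨ (Z → Z))): β-rule — branch into ¬W  //  ¬(Z ∨ (Z → Z)).
          branch 2.1.1 (add ¬W):
            ○ open, literals {V=true, W=false, X=false, Z=true}.
          branch 2.1.2 (add ¬(Z ∨ (Z → Z))):
            ¬(Z ∨ (Z → Z)): α-rule — add ¬Z, ¬(Z → Z).
            × closes — contains both Z and ¬Z.
      branch 2.2 (add ¬V, (W ∧ (Z ∨ (Z → Z)))):
        (W ∧ (Z ∨ (Z → Z))): α-rule — add W, (Z ∨ (Z → Z)).
        (Z ∨ (Z → Z)): β-rule — branch into Z  //  (Z → Z).
          branch 2.2.1 (add Z):
            ○ open, literals {V=false, W=true, X=false, Z=true}.
          branch 2.2.2 (add (Z → Z)):
            (Z → Z): β-rule — branch into ¬Z  //  Z.
              branch 2.2.2.1 (add ¬Z):
                × closes — contains both Z and ¬Z.
              branch 2.2.2.2 (add Z):
                ○ open, literals {V=false, W=true, X=false, Z=true}.
6 branches closed, 9 open.
Each open branch fixes some atoms; the unmentioned ones are free. Counting distinct full assignments: branch {V=true, W=true, Z=false} (X, Y) contributes 4 new; branch {V=false, W=false, Z=false} (X, Y) contributes 4 new; branch {V=true, W=true, X=true, Z=true} (Y) contributes 2 new; branch {V=true, W=true, X=true, Z=false} (Y) contributes 0 new; branch {V=true, W=true, X=true, Z=true} (Y) contributes 0 new; branch {V=false, W=false, X=true} (Y, Z) contributes 2 new; branch {V=true, W=false, X=false, Z=true} (Y) contributes 2 new; branch {V=false, W=true, X=false, Z=true} (Y) contributes 2 new; branch {V=false, W=true, X=false, Z=true} (Y) contributes 0 new. Total: 16.

16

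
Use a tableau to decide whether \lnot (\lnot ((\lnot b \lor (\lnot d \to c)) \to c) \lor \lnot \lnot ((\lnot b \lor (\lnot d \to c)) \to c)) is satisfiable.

Unsatisfiable

Initial set: {\lnot (\lnot ((\lnot b \lor (\lnot d \to c)) \to c) \lor \lnot \lnot ((\lnot b \lor (\lnot d \to c)) \to c))}.
\lnot (\lnot ((\lnot b \lor (\lnot d \to c)) \to c) \lor \lnot \lnot ((\lnot b \lor (\lnot d \to c)) \to c)): α-rule — add \lnot \lnot ((\lnot b \lor (\lnot d \to c)) \to c), \lnot \lnot \lnot ((\lnot b \lor (\lnot d \to c)) \to c).
\lnot \lnot \lnot ((\lnot b \lor (\lnot d \to c)) \to c): drop double negation, giving \lnot ((\lnot b \lor (\lnot d \to c)) \to c).
\lnot ((\lnot b \lor (\lnot d \to c)) \to c): α-rule — add (\lnot b \lor (\lnot d \to c)), \lnot c.
\lnot \lnot ((\lnot b \lor (\lnot d \to c)) \to c): β-rule — branch into \lnot (\lnot b \lor (\lnot d \to c))  //  c.
  branch 1 (add \lnot (\lnot b \lor (\lnot d \to c))):
    \lnot (\lnot b \lor (\lnot d \to c)): α-rule — add \lnot \lnot b, \lnot (\lnot d \to c).
    \lnot (\lnot d \to c): α-rule — add \lnot d, \lnot c.
    (\lnot b \lor (\lnot d \to c)): β-rule — branch into \lnot b  //  (\lnot d \to c).
      branch 1.1 (add \lnot b):
        × closes — contains both b and \lnot b.
      branch 1.2 (add (\lnot d \to c)):
        (\lnot d \to c): β-rule — branch into \lnot \lnot d  //  c.
          branch 1.2.1 (add \lnot \lnot d):
            × closes — contains both d and \lnot d.
          branch 1.2.2 (add c):
            × closes — contains both c and \lnot c.
  branch 2 (add c):
    × closes — contains both c and \lnot c.
All 4 branches close.
Every branch closed; the formula is unsatisfiable.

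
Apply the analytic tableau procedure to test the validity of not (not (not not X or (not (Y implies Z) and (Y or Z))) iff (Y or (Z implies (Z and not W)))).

Assume the negation and expand:
Initial set: {not not (not (not not X or (not (Y implies Z) and (Y or Z))) iff (Y or (Z implies (Z and not W))))}.
not not (not (not not X or (not (Y implies Z) and (Y or Z))) iff (Y or (Z implies (Z and not W)))): β-rule — branch into not (not not X or (not (Y implies Z) and (Y or Z))), (Y or (Z implies (Z and not W)))  //  not not (not not X or (not (Y implies Z) and (Y or Z))), not (Y or (Z implies (Z and not W))).
  branch 1 (add not (not not X or (not (Y implies Z) and (Y or Z))), (Y or (Z implies (Z and not W)))):
    not (not not X or (not (Y implies Z) and (Y or Z))): α-rule — add not not not X, not (not (Y implies Z) and (Y or Z)).
    not not not X: drop double negation, giving not X.
    (Y or (Z implies (Z and not W))): β-rule — branch into Y  //  (Z implies (Z and not W)).
      branch 1.1 (add Y):
        not (not (Y implies Z) and (Y or Z)): β-rule — branch into not not (Y implies Z)  //  not (Y or Z).
          branch 1.1.1 (add not not (Y implies Z)):
            not not (Y implies Z): β-rule — branch into not Y  //  Z.
              branch 1.1.1.1 (add not Y):
                × closes — contains both Y and not Y.
              branch 1.1.1.2 (add Z):
                ○ open, literals {X=false, Y=true, Z=true}.
          branch 1.1.2 (add not (Y or Z)):
            not (Y or Z): α-rule — add not Y, not Z.
            × closes — contains both Y and not Y.
      branch 1.2 (add (Z implies (Z and not W))):
        not (not (Y implies Z) and (Y or Z)): β-rule — branch into not not (Y implies Z)  //  not (Y or Z).
          branch 1.2.1 (add not not (Y implies Z)):
            (Z implies (Z and not W)): β-rule — branch into not Z  //  (Z and not W).
              branch 1.2.1.1 (add not Z):
                not not (Y implies Z): β-rule — branch into not Y  //  Z.
                  branch 1.2.1.1.1 (add not Y):
                    ○ open, literals {X=false, Y=false, Z=false}.
                  branch 1.2.1.1.2 (add Z):
                    × closes — contains both Z and not Z.
              branch 1.2.1.2 (add (Z and not W)):
                (Z and not W): α-rule — add Z, not W.
                not not (Y implies Z): β-rule — branch into not Y  //  Z.
                  branch 1.2.1.2.1 (add not Y):
                    ○ open, literals {W=false, X=false, Y=false, Z=true}.
                  branch 1.2.1.2.2 (add Z):
                    ○ open, literals {W=false, X=false, Z=true}.
          branch 1.2.2 (add not (Y or Z)):
            not (Y or Z): α-rule — add not Y, not Z.
            (Z implies (Z and not W)): β-rule — branch into not Z  //  (Z and not W).
              branch 1.2.2.1 (add not Z):
                ○ open, literals {X=false, Y=false, Z=false}.
              branch 1.2.2.2 (add (Z and not W)):
                (Z and not W): α-rule — add Z, not W.
                × closes — contains both Z and not Z.
  branch 2 (add not not (not not X or (not (Y implies Z) and (Y or Z))), not (Y or (Z implies (Z and not W)))):
    not (Y or (Z implies (Z and not W))): α-rule — add not Y, not (Z implies (Z and not W)).
    not (Z implies (Z and not W)): α-rule — add Z, not (Z and not W).
    not not (not not X or (not (Y implies Z) and (Y or Z))): β-rule — branch into not not X  //  (not (Y implies Z) and (Y or Z)).
      branch 2.1 (add not not X):
        not not X: drop double negation, giving X.
        not (Z and not W): β-rule — branch into not Z  //  not not W.
          branch 2.1.1 (add not Z):
            × closes — contains both Z and not Z.
          branch 2.1.2 (add not not W):
            ○ open, literals {W=true, X=true, Y=false, Z=true}.
      branch 2.2 (add (not (Y implies Z) and (Y or Z))):
        (not (Y implies Z) and (Y or Z)): α-rule — add not (Y implies Z), (Y or Z).
        not (Y implies Z): α-rule — add Y, not Z.
        × closes — contains both Y and not Y.
6 branches closed, 6 open.
An open branch gives a countermodel: X=false, Y=true, Z=true (unmentioned atoms arbitrary); under it the original formula is false.

Not valid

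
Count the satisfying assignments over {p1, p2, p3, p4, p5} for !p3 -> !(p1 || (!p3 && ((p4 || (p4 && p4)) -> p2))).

18

Initial set: {(!p3 -> !(p1 || (!p3 && ((p4 || (p4 && p4)) -> p2))))}.
(!p3 -> !(p1 || (!p3 && ((p4 || (p4 && p4)) -> p2)))): β-rule — branch into !!p3  //  !(p1 || (!p3 && ((p4 || (p4 && p4)) -> p2))).
  branch 1 (add !!p3):
    ○ open, literals {p3=1}.
  branch 2 (add !(p1 || (!p3 && ((p4 || (p4 && p4)) -> p2)))):
    !(p1 || (!p3 && ((p4 || (p4 && p4)) -> p2))): α-rule — add !p1, !(!p3 && ((p4 || (p4 && p4)) -> p2)).
    !(!p3 && ((p4 || (p4 && p4)) -> p2)): β-rule — branch into !!p3  //  !((p4 || (p4 && p4)) -> p2).
      branch 2.1 (add !!p3):
        ○ open, literals {p1=0, p3=1}.
      branch 2.2 (add !((p4 || (p4 && p4)) -> p2)):
        !((p4 || (p4 && p4)) -> p2): α-rule — add (p4 || (p4 && p4)), !p2.
        (p4 || (p4 && p4)): β-rule — branch into p4  //  (p4 && p4).
          branch 2.2.1 (add p4):
            ○ open, literals {p1=0, p2=0, p4=1}.
          branch 2.2.2 (add (p4 && p4)):
            (p4 && p4): α-rule — add p4, p4.
            ○ open, literals {p1=0, p2=0, p4=1}.
0 branches closed, 4 open.
Each open branch fixes some atoms; the unmentioned ones are free. Counting distinct full assignments: branch {p3=1} (p1, p2, p4, p5) contributes 16 new; branch {p1=0, p3=1} (p2, p4, p5) contributes 0 new; branch {p1=0, p2=0, p4=1} (p3, p5) contributes 2 new; branch {p1=0, p2=0, p4=1} (p3, p5) contributes 0 new. Total: 18.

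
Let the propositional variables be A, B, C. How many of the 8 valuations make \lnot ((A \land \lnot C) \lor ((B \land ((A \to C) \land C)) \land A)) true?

5

Initial set: {\lnot ((A \land \lnot C) \lor ((B \land ((A \to C) \land C)) \land A))}.
\lnot ((A \land \lnot C) \lor ((B \land ((A \to C) \land C)) \land A)): α-rule — add \lnot (A \land \lnot C), \lnot ((B \land ((A \to C) \land C)) \land A).
\lnot (A \land \lnot C): β-rule — branch into \lnot A  //  \lnot \lnot C.
  branch 1 (add \lnot A):
    \lnot ((B \land ((A \to C) \land C)) \land A): β-rule — branch into \lnot (B \land ((A \to C) \land C))  //  \lnot A.
      branch 1.1 (add \lnot (B \land ((A \to C) \land C))):
        \lnot (B \land ((A \to C) \land C)): β-rule — branch into \lnot B  //  \lnot ((A \to C) \land C).
          branch 1.1.1 (add \lnot B):
            ○ open, literals {A=0, B=0}.
          branch 1.1.2 (add \lnot ((A \to C) \land C)):
            \lnot ((A \to C) \land C): β-rule — branch into \lnot (A \to C)  //  \lnot C.
              branch 1.1.2.1 (add \lnot (A \to C)):
                \lnot (A \to C): α-rule — add A, \lnot C.
                × closes — contains both A and \lnot A.
              branch 1.1.2.2 (add \lnot C):
                ○ open, literals {A=0, C=0}.
      branch 1.2 (add \lnot A):
        ○ open, literals {A=0}.
  branch 2 (add \lnot \lnot C):
    \lnot ((B \land ((A \to C) \land C)) \land A): β-rule — branch into \lnot (B \land ((A \to C) \land C))  //  \lnot A.
      branch 2.1 (add \lnot (B \land ((A \to C) \land C))):
        \lnot (B \land ((A \to C) \land C)): β-rule — branch into \lnot B  //  \lnot ((A \to C) \land C).
          branch 2.1.1 (add \lnot B):
            ○ open, literals {B=0, C=1}.
          branch 2.1.2 (add \lnot ((A \to C) \land C)):
            \lnot ((A \to C) \land C): β-rule — branch into \lnot (A \to C)  //  \lnot C.
              branch 2.1.2.1 (add \lnot (A \to C)):
                \lnot (A \to C): α-rule — add A, \lnot C.
                × closes — contains both C and \lnot C.
              branch 2.1.2.2 (add \lnot C):
                × closes — contains both C and \lnot C.
      branch 2.2 (add \lnot A):
        ○ open, literals {A=0, C=1}.
3 branches closed, 5 open.
Each open branch fixes some atoms; the unmentioned ones are free. Counting distinct full assignments: branch {A=0, B=0} (C) contributes 2 new; branch {A=0, C=0} (B) contributes 1 new; branch {A=0} (B, C) contributes 1 new; branch {B=0, C=1} (A) contributes 1 new; branch {A=0, C=1} (B) contributes 0 new. Total: 5.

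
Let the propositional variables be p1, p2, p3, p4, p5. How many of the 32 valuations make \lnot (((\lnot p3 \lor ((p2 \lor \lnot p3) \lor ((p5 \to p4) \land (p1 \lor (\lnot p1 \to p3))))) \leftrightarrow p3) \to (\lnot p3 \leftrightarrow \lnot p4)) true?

6

Initial set: {\lnot (((\lnot p3 \lor ((p2 \lor \lnot p3) \lor ((p5 \to p4) \land (p1 \lor (\lnot p1 \to p3))))) \leftrightarrow p3) \to (\lnot p3 \leftrightarrow \lnot p4))}.
\lnot (((\lnot p3 \lor ((p2 \lor \lnot p3) \lor ((p5 \to p4) \land (p1 \lor (\lnot p1 \to p3))))) \leftrightarrow p3) \to (\lnot p3 \leftrightarrow \lnot p4)): α-rule — add ((\lnot p3 \lor ((p2 \lor \lnot p3) \lor ((p5 \to p4) \land (p1 \lor (\lnot p1 \to p3))))) \leftrightarrow p3), \lnot (\lnot p3 \leftrightarrow \lnot p4).
((\lnot p3 \lor ((p2 \lor \lnot p3) \lor ((p5 \to p4) \land (p1 \lor (\lnot p1 \to p3))))) \leftrightarrow p3): β-rule — branch into (\lnot p3 \lor ((p2 \lor \lnot p3) \lor ((p5 \to p4) \land (p1 \lor (\lnot p1 \to p3))))), p3  //  \lnot (\lnot p3 \lor ((p2 \lor \lnot p3) \lor ((p5 \to p4) \land (p1 \lor (\lnot p1 \to p3))))), \lnot p3.
  branch 1 (add (\lnot p3 \lor ((p2 \lor \lnot p3) \lor ((p5 \to p4) \land (p1 \lor (\lnot p1 \to p3))))), p3):
    \lnot (\lnot p3 \leftrightarrow \lnot p4): β-rule — branch into \lnot p3, \lnot \lnot p4  //  \lnot \lnot p3, \lnot p4.
      branch 1.1 (add \lnot p3, \lnot \lnot p4):
        × closes — contains both p3 and \lnot p3.
      branch 1.2 (add \lnot \lnot p3, \lnot p4):
        (\lnot p3 \lor ((p2 \lor \lnot p3) \lor ((p5 \to p4) \land (p1 \lor (\lnot p1 \to p3))))): β-rule — branch into \lnot p3  //  ((p2 \lor \lnot p3) \lor ((p5 \to p4) \land (p1 \lor (\lnot p1 \to p3)))).
          branch 1.2.1 (add \lnot p3):
            × closes — contains both p3 and \lnot p3.
          branch 1.2.2 (add ((p2 \lor \lnot p3) \lor ((p5 \to p4) \land (p1 \lor (\lnot p1 \to p3))))):
            ((p2 \lor \lnot p3) \lor ((p5 \to p4) \land (p1 \lor (\lnot p1 \to p3)))): β-rule — branch into (p2 \lor \lnot p3)  //  ((p5 \to p4) \land (p1 \lor (\lnot p1 \to p3))).
              branch 1.2.2.1 (add (p2 \lor \lnot p3)):
                (p2 \lor \lnot p3): β-rule — branch into p2  //  \lnot p3.
                  branch 1.2.2.1.1 (add p2):
                    ○ open, literals {p2=true, p3=true, p4=false}.
                  branch 1.2.2.1.2 (add \lnot p3):
                    × closes — contains both p3 and \lnot p3.
              branch 1.2.2.2 (add ((p5 \to p4) \land (p1 \lor (\lnot p1 \to p3)))):
                ((p5 \to p4) \land (p1 \lor (\lnot p1 \to p3))): α-rule — add (p5 \to p4), (p1 \lor (\lnot p1 \to p3)).
                (p5 \to p4): β-rule — branch into \lnot p5  //  p4.
                  branch 1.2.2.2.1 (add \lnot p5):
                    (p1 \lor (\lnot p1 \to p3)): β-rule — branch into p1  //  (\lnot p1 \to p3).
                      branch 1.2.2.2.1.1 (add p1):
                        ○ open, literals {p1=true, p3=true, p4=false, p5=false}.
                      branch 1.2.2.2.1.2 (add (\lnot p1 \to p3)):
                        (\lnot p1 \to p3): β-rule — branch into \lnot \lnot p1  //  p3.
                          branch 1.2.2.2.1.2.1 (add \lnot \lnot p1):
                            ○ open, literals {p1=true, p3=true, p4=false, p5=false}.
                          branch 1.2.2.2.1.2.2 (add p3):
                            ○ open, literals {p3=true, p4=false, p5=false}.
                  branch 1.2.2.2.2 (add p4):
                    × closes — contains both p4 and \lnot p4.
  branch 2 (add \lnot (\lnot p3 \lor ((p2 \lor \lnot p3) \lor ((p5 \to p4) \land (p1 \lor (\lnot p1 \to p3))))), \lnot p3):
    \lnot (\lnot p3 \lor ((p2 \lor \lnot p3) \lor ((p5 \to p4) \land (p1 \lor (\lnot p1 \to p3))))): α-rule — add \lnot \lnot p3, \lnot ((p2 \lor \lnot p3) \lor ((p5 \to p4) \land (p1 \lor (\lnot p1 \to p3)))).
    × closes — contains both p3 and \lnot p3.
5 branches closed, 4 open.
Each open branch fixes some atoms; the unmentioned ones are free. Counting distinct full assignments: branch {p2=true, p3=true, p4=false} (p1, p5) contributes 4 new; branch {p1=true, p3=true, p4=false, p5=false} (p2) contributes 1 new; branch {p1=true, p3=true, p4=false, p5=false} (p2) contributes 0 new; branch {p3=true, p4=false, p5=false} (p1, p2) contributes 1 new. Total: 6.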